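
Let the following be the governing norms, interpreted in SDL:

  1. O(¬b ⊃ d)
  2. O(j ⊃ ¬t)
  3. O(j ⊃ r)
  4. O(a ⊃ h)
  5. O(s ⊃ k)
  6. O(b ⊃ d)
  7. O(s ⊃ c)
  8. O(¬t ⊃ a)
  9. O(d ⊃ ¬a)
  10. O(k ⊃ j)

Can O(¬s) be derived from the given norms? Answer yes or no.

Yes

Premises 1 and 6 are O(¬b ⊃ d) and O(b ⊃ d); every ideal world satisfies ¬b or b, so in either case d holds — hence O(d).
Premise 9 is O(d ⊃ ¬a); since O(d), deontic closure gives O(¬a).
Premise 8, O(¬t ⊃ a), contraposes to O(¬a ⊃ t); with O(¬a) we get O(t).
Premise 2 is O(j ⊃ ¬t); contrapositively O(t ⊃ ¬j). Since O(t) holds, K gives O(¬j).
Premise 10 is O(k ⊃ j); contrapositively O(¬j ⊃ ¬k). Since O(¬j) holds, K gives O(¬k).
The contrapositive of premise 5 (O(s ⊃ k)) is O(¬k ⊃ ¬s), and O(¬k) is already established, so O(¬s).
Premises 3, 4, 7 do not contribute to this derivation.
So O(¬s) follows.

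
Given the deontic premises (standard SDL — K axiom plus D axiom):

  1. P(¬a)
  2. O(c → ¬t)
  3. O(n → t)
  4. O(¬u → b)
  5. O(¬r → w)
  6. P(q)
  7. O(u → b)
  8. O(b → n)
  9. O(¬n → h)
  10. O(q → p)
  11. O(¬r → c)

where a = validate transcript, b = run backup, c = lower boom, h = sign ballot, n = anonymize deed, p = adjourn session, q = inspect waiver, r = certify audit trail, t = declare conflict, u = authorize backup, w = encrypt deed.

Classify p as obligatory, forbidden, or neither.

Premise 10 is O(q → p), but O(q) is not derivable from the premises (the permission P(q) asserts only ¬O(¬q), not O(q)), so it does not yield O(p).
No premise or chain of K-axiom applications forces O(p), and none forces O(¬p). So p is neither obligatory nor forbidden under these norms.

Neither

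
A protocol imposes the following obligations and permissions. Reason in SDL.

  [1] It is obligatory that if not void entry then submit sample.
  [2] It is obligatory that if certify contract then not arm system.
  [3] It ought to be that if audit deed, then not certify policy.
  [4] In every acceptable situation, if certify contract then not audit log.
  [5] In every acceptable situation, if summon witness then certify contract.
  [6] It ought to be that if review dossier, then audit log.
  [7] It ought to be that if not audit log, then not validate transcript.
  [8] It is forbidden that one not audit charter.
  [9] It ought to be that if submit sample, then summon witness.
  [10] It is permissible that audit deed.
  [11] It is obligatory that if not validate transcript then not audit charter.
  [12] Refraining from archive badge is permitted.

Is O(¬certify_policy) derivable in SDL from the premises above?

No

Premise 3 is O(audit_deed → ¬certify_policy), but O(audit_deed) is not derivable from the premises (the permission P(audit_deed) asserts only ¬O(¬audit_deed), not O(audit_deed)), so it does not yield O(¬certify_policy).
No other premise forces O(¬certify_policy). An ideal world satisfying every premise can still have ¬certify_policy false, so O(¬certify_policy) is not derivable.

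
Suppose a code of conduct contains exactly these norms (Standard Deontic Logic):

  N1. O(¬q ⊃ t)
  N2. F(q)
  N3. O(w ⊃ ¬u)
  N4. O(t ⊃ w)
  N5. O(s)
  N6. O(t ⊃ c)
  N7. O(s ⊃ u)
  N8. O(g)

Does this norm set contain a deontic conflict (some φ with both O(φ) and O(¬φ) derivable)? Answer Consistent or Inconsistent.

From premise 5 we have O(s).
Applying K to premise 7 (O(s ⊃ u)) and O(s) yields O(u).
Premise 3 is O(w ⊃ ¬u); contrapositively O(u ⊃ ¬w). Since O(u) holds, K gives O(¬w).
Premise 4 is O(t ⊃ w); contrapositively O(¬w ⊃ ¬t). Since O(¬w) holds, K gives O(¬t).
The contrapositive of premise 1 (O(¬q ⊃ t)) is O(¬t ⊃ q), and O(¬t) is already established, so O(q).
Yet premise 2 is F(q), i.e. O(¬q).
We now have both O(q) and O(¬q) — q is simultaneously obligatory and forbidden, violating the D-axiom.

Inconsistent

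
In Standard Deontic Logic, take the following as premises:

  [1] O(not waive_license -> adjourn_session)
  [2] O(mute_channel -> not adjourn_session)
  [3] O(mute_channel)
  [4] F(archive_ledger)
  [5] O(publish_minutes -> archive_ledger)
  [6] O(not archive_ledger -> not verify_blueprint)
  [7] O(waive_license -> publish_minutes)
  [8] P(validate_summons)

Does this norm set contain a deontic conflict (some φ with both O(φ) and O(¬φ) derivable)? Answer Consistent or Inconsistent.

Premise 3 states O(mute_channel) outright.
Premise 2 is O(mute_channel -> not adjourn_session); since O(mute_channel), deontic closure gives O(not adjourn_session).
Premise 1 is O(not waive_license -> adjourn_session); contrapositively O(not adjourn_session -> waive_license). Since O(not adjourn_session) holds, K gives O(waive_license).
From O(waive_license) and premise 7, O(waive_license -> publish_minutes), we obtain O(publish_minutes).
From O(publish_minutes) and premise 5, O(publish_minutes -> archive_ledger), we obtain O(archive_ledger).
Yet premise 4 is F(archive_ledger), i.e. O(not archive_ledger).
We now have both O(archive_ledger) and O(not archive_ledger) — archive_ledger is simultaneously obligatory and forbidden, violating the D-axiom.

Inconsistent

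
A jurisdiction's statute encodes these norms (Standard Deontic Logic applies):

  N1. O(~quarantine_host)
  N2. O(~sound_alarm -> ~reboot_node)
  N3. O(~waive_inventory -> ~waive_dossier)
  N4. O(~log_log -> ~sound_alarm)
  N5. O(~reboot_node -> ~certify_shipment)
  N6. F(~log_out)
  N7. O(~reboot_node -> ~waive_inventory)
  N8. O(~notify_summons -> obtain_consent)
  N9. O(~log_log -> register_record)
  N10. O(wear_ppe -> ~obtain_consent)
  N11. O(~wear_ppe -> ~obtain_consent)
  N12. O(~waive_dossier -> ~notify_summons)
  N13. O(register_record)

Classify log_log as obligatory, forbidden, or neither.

Premises 11 and 10 cover both cases: O(~wear_ppe -> ~obtain_consent) and O(wear_ppe -> ~obtain_consent). Since ~wear_ppe ∨ wear_ppe is a tautology, O(~obtain_consent) follows.
The contrapositive of premise 8 (O(~notify_summons -> obtain_consent)) is O(~obtain_consent -> notify_summons), and O(~obtain_consent) is already established, so O(notify_summons).
Premise 12 is O(~waive_dossier -> ~notify_summons); contrapositively O(notify_summons -> waive_dossier). Since O(notify_summons) holds, K gives O(waive_dossier).
Premise 3, O(~waive_inventory -> ~waive_dossier), contraposes to O(waive_dossier -> waive_inventory); with O(waive_dossier) we get O(waive_inventory).
The contrapositive of premise 7 (O(~reboot_node -> ~waive_inventory)) is O(waive_inventory -> reboot_node), and O(waive_inventory) is already established, so O(reboot_node).
Premise 2, O(~sound_alarm -> ~reboot_node), contraposes to O(reboot_node -> sound_alarm); with O(reboot_node) we get O(sound_alarm).
Premise 4 is O(~log_log -> ~sound_alarm); contrapositively O(sound_alarm -> log_log). Since O(sound_alarm) holds, K gives O(log_log).
Premises 1, 5, 6, 9, 13 do not contribute to this derivation.
Hence log_log is obligatory.

Obligatory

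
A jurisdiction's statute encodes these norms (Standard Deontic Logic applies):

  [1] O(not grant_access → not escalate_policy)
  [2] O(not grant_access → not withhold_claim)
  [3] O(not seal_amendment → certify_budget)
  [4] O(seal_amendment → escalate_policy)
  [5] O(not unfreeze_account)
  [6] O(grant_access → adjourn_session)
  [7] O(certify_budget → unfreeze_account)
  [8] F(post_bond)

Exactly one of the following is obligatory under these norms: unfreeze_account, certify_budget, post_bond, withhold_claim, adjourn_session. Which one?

Premise 5 gives O(not unfreeze_account).
The contrapositive of premise 7 (O(certify_budget → unfreeze_account)) is O(not unfreeze_account → not certify_budget), and O(not unfreeze_account) is already established, so O(not certify_budget).
Premise 3, O(not seal_amendment → certify_budget), contraposes to O(not certify_budget → seal_amendment); with O(not certify_budget) we get O(seal_amendment).
From O(seal_amendment) and premise 4, O(seal_amendment → escalate_policy), we obtain O(escalate_policy).
Premise 1 is O(not grant_access → not escalate_policy); contrapositively O(escalate_policy → grant_access). Since O(escalate_policy) holds, K gives O(grant_access).
Premise 6 is O(grant_access → adjourn_session); since O(grant_access), deontic closure gives O(adjourn_session).
So O(adjourn_session) holds — adjourn_session is obligatory. None of the other listed options is made obligatory by any chain of premises.

adjourn_session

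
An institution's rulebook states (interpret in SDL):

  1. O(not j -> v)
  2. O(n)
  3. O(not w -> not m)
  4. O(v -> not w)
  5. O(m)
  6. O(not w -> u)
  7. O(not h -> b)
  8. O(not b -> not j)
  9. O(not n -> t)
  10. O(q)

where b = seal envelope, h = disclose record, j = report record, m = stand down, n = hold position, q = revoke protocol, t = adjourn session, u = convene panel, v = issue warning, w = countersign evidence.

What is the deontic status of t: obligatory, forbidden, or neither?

Premise 9 is O(not n -> t), but O(not n) is not derivable from the premises, so it does not yield O(t).
No premise or chain of K-axiom applications forces O(t), and none forces O(not t). So t is neither obligatory nor forbidden under these norms.

Neither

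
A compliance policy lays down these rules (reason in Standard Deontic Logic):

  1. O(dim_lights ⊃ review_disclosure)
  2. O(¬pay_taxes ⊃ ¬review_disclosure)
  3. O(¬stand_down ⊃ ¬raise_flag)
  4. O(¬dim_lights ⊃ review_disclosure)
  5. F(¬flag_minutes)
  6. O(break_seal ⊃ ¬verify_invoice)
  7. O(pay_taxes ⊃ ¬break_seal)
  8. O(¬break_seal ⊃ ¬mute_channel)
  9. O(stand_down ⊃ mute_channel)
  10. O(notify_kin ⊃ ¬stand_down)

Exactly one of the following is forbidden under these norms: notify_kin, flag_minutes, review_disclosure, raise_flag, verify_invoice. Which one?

raise_flag

Premises 1 and 4 are O(dim_lights ⊃ review_disclosure) and O(¬dim_lights ⊃ review_disclosure); every ideal world satisfies dim_lights or ¬dim_lights, so in either case review_disclosure holds — hence O(review_disclosure).
Premise 2 is O(¬pay_taxes ⊃ ¬review_disclosure); contrapositively O(review_disclosure ⊃ pay_taxes). Since O(review_disclosure) holds, K gives O(pay_taxes).
Applying K to premise 7 (O(pay_taxes ⊃ ¬break_seal)) and O(pay_taxes) yields O(¬break_seal).
Applying K to premise 8 (O(¬break_seal ⊃ ¬mute_channel)) and O(¬break_seal) yields O(¬mute_channel).
Premise 9, O(stand_down ⊃ mute_channel), contraposes to O(¬mute_channel ⊃ ¬stand_down); with O(¬mute_channel) we get O(¬stand_down).
Premise 3 is O(¬stand_down ⊃ ¬raise_flag); since O(¬stand_down), deontic closure gives O(¬raise_flag).
So O(¬raise_flag) holds, i.e. raise_flag is forbidden. None of the other listed options is forbidden under the premises.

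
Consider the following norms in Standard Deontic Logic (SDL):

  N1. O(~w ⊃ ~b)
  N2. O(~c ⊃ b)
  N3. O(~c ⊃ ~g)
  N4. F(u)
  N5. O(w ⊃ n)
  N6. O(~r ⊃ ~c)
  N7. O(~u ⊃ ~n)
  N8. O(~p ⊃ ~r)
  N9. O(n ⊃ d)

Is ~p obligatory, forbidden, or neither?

Premise 4, F(u), is equivalent to O(~u).
From O(~u) and premise 7, O(~u ⊃ ~n), we obtain O(~n).
Premise 5 is O(w ⊃ n); contrapositively O(~n ⊃ ~w). Since O(~n) holds, K gives O(~w).
Applying K to premise 1 (O(~w ⊃ ~b)) and O(~w) yields O(~b).
Premise 2, O(~c ⊃ b), contraposes to O(~b ⊃ c); with O(~b) we get O(c).
Premise 6, O(~r ⊃ ~c), contraposes to O(c ⊃ r); with O(c) we get O(r).
Premise 8, O(~p ⊃ ~r), contraposes to O(r ⊃ p); with O(r) we get O(p).
Premises 3, 9 do not contribute to this derivation.
Thus O(p), which is F(~p): ~p is forbidden.

Forbidden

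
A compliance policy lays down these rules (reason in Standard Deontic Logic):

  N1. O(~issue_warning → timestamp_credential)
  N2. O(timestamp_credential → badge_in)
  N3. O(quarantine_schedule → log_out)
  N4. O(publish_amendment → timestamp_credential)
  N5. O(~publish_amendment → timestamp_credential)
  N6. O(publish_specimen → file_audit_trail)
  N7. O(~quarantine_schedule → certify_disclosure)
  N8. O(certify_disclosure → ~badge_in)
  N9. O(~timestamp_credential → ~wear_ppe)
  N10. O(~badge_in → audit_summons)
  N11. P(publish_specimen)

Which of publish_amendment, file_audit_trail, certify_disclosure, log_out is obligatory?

Premises 4 and 5 cover both cases: O(publish_amendment → timestamp_credential) and O(~publish_amendment → timestamp_credential). Since publish_amendment ∨ ~publish_amendment is a tautology, O(timestamp_credential) follows.
From O(timestamp_credential) and premise 2, O(timestamp_credential → badge_in), we obtain O(badge_in).
Premise 8, O(certify_disclosure → ~badge_in), contraposes to O(badge_in → ~certify_disclosure); with O(badge_in) we get O(~certify_disclosure).
Premise 7 is O(~quarantine_schedule → certify_disclosure); contrapositively O(~certify_disclosure → quarantine_schedule). Since O(~certify_disclosure) holds, K gives O(quarantine_schedule).
With premise 3, O(quarantine_schedule → log_out), the K-axiom yields O(log_out).
So O(log_out) holds — log_out is obligatory. None of the other listed options is made obligatory by any chain of premises.

log_out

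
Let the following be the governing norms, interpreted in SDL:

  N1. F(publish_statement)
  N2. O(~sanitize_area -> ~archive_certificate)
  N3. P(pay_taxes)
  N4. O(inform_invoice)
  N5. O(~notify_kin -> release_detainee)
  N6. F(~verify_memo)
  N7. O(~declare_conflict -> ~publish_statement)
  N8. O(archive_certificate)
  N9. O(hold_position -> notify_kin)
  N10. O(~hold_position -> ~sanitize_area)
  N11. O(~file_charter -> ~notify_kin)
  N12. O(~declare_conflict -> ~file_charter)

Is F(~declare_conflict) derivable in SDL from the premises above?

From premise 8 we have O(archive_certificate).
Premise 2, O(~sanitize_area -> ~archive_certificate), contraposes to O(archive_certificate -> sanitize_area); with O(archive_certificate) we get O(sanitize_area).
Premise 10, O(~hold_position -> ~sanitize_area), contraposes to O(sanitize_area -> hold_position); with O(sanitize_area) we get O(hold_position).
From O(hold_position) and premise 9, O(hold_position -> notify_kin), we obtain O(notify_kin).
Premise 11, O(~file_charter -> ~notify_kin), contraposes to O(notify_kin -> file_charter); with O(notify_kin) we get O(file_charter).
The contrapositive of premise 12 (O(~declare_conflict -> ~file_charter)) is O(file_charter -> declare_conflict), and O(file_charter) is already established, so O(declare_conflict).
Premises 1, 3, 4, 5, 6, 7 do not contribute to this derivation.
So O(declare_conflict) holds, i.e. F(~declare_conflict). The claim follows.

Yes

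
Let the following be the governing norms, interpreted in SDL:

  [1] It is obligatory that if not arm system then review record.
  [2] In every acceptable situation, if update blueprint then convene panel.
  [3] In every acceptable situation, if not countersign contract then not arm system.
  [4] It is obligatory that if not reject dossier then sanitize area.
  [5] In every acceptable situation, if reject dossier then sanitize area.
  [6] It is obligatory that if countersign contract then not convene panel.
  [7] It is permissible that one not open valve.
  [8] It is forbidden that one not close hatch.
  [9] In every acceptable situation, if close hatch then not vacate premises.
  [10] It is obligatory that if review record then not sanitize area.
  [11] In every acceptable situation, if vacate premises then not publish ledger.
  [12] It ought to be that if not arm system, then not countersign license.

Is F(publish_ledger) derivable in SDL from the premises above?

Premise 11 is O(vacate_premises → ¬publish_ledger), but O(vacate_premises) is not derivable from the premises, so it does not yield O(¬publish_ledger).
No other premise forces O(¬publish_ledger). An ideal world satisfying every premise can still have publish_ledger true, so F(publish_ledger) is not derivable.

No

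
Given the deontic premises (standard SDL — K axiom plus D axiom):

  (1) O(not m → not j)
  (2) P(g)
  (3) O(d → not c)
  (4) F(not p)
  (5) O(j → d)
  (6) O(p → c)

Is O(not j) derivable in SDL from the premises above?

Yes

F(not p) at premise 4 means O(p).
With premise 6, O(p → c), the K-axiom yields O(c).
The contrapositive of premise 3 (O(d → not c)) is O(c → not d), and O(c) is already established, so O(not d).
Premise 5, O(j → d), contraposes to O(not d → not j); with O(not d) we get O(not j).
Premises 1, 2 do not contribute to this derivation.
So O(not j) follows.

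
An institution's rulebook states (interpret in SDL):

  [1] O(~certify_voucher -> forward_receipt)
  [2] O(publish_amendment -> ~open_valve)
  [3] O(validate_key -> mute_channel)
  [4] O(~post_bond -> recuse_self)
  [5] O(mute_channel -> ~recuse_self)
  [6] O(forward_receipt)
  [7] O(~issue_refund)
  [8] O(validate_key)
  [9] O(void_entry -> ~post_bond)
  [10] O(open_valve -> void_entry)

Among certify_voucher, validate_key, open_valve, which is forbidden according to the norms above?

Premise 8 states O(validate_key) outright.
Applying K to premise 3 (O(validate_key -> mute_channel)) and O(validate_key) yields O(mute_channel).
Premise 5 is O(mute_channel -> ~recuse_self); since O(mute_channel), deontic closure gives O(~recuse_self).
The contrapositive of premise 4 (O(~post_bond -> recuse_self)) is O(~recuse_self -> post_bond), and O(~recuse_self) is already established, so O(post_bond).
Premise 9, O(void_entry -> ~post_bond), contraposes to O(post_bond -> ~void_entry); with O(post_bond) we get O(~void_entry).
The contrapositive of premise 10 (O(open_valve -> void_entry)) is O(~void_entry -> ~open_valve), and O(~void_entry) is already established, so O(~open_valve).
So O(~open_valve) holds, i.e. open_valve is forbidden. None of the other listed options is forbidden under the premises.

open_valve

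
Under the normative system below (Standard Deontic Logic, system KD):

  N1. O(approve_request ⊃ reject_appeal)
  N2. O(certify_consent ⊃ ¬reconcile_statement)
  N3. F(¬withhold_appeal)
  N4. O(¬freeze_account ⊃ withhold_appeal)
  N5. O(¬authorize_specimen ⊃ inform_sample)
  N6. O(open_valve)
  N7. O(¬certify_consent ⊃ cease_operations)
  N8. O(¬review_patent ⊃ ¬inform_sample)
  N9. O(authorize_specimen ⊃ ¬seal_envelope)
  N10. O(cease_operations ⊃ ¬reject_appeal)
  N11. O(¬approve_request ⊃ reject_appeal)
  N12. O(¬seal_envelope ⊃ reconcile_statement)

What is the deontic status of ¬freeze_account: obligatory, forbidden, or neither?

Neither

Premise 4 is O(¬freeze_account ⊃ withhold_appeal); even if O(withhold_appeal) held, inferring O(¬freeze_account) would be affirming the consequent — invalid.
No premise or chain of K-axiom applications forces O(¬freeze_account), and none forces O(freeze_account). So ¬freeze_account is neither obligatory nor forbidden under these norms.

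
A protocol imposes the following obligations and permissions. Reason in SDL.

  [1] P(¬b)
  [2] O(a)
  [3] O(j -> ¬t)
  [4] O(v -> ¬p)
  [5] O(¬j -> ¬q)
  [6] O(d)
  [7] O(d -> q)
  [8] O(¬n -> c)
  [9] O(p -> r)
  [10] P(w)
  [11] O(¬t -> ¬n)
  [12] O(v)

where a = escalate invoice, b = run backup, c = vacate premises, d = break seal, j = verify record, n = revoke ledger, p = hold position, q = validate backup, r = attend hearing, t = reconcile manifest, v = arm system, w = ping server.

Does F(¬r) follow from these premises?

No

Premise 9 is O(p -> r), but O(p) is not derivable from the premises, so it does not yield O(r).
No other premise forces O(r). An ideal world satisfying every premise can still have ¬r true, so F(¬r) is not derivable.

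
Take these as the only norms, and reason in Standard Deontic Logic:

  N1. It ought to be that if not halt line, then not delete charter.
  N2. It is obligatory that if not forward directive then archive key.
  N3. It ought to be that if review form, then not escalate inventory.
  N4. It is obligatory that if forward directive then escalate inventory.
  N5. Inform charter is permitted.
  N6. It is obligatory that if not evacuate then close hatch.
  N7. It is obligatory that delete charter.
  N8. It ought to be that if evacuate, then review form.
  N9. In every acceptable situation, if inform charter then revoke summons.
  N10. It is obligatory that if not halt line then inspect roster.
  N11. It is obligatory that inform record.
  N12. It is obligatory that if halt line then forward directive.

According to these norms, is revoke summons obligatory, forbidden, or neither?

Neither

Premise 9 is O(inform_charter → revoke_summons), but O(inform_charter) is not derivable from the premises (the permission P(inform_charter) asserts only ¬O(¬inform_charter), not O(inform_charter)), so it does not yield O(revoke_summons).
No premise or chain of K-axiom applications forces O(revoke_summons), and none forces O(¬revoke_summons). So revoke_summons is neither obligatory nor forbidden under these norms.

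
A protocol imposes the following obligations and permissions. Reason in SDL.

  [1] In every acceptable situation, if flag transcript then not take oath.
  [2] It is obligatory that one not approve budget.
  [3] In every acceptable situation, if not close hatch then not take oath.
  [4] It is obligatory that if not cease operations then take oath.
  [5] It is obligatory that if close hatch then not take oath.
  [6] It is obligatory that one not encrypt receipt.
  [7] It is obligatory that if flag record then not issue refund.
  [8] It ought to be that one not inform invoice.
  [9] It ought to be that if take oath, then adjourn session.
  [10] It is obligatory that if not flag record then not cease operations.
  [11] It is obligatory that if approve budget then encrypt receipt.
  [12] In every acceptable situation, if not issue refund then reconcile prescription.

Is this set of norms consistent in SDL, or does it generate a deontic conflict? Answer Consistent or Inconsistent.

Premise 11 is O(approve_budget → encrypt_receipt), but O(approve_budget) is not derivable from the premises, so it does not yield O(encrypt_receipt).
So O(encrypt_receipt) is not derivable, and the apparent clash with O(¬encrypt_receipt) does not arise.
A world satisfying every obligation exists (e.g. adjourn_session=false, approve_budget=false, cease_operations=true, close_hatch=false, encrypt_receipt=false, flag_record=true, flag_transcript=false, inform_invoice=false, issue_refund=false, reconcile_prescription=true, take_oath=false); no atom is both obligatory and forbidden, so the set is consistent.

Consistent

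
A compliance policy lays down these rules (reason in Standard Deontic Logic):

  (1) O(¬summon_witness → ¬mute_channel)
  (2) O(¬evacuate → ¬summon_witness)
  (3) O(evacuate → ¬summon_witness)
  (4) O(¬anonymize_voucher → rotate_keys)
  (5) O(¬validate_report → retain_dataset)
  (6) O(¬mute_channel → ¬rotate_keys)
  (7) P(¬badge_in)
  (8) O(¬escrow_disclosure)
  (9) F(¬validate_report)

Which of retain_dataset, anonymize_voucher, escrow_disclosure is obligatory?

Premises 3 and 2 cover both cases: O(evacuate → ¬summon_witness) and O(¬evacuate → ¬summon_witness). Since evacuate ∨ ¬evacuate is a tautology, O(¬summon_witness) follows.
With premise 1, O(¬summon_witness → ¬mute_channel), the K-axiom yields O(¬mute_channel).
With premise 6, O(¬mute_channel → ¬rotate_keys), the K-axiom yields O(¬rotate_keys).
Premise 4, O(¬anonymize_voucher → rotate_keys), contraposes to O(¬rotate_keys → anonymize_voucher); with O(¬rotate_keys) we get O(anonymize_voucher).
So O(anonymize_voucher) holds — anonymize_voucher is obligatory. None of the other listed options is made obligatory by any chain of premises.

anonymize_voucher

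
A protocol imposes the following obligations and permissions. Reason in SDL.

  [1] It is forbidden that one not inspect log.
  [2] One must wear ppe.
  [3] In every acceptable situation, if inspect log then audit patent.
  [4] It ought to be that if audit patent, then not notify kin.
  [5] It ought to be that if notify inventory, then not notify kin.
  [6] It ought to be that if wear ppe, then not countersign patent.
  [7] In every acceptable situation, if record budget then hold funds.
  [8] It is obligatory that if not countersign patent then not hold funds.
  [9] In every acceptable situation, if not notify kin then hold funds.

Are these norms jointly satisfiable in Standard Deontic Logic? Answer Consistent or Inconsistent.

Inconsistent

Premise 1, F(¬inspect_log), is equivalent to O(inspect_log).
From O(inspect_log) and premise 3, O(inspect_log → audit_patent), we obtain O(audit_patent).
From O(audit_patent) and premise 4, O(audit_patent → ¬notify_kin), we obtain O(¬notify_kin).
With premise 9, O(¬notify_kin → hold_funds), the K-axiom yields O(hold_funds).
The contrapositive of premise 8 (O(¬countersign_patent → ¬hold_funds)) is O(hold_funds → countersign_patent), and O(hold_funds) is already established, so O(countersign_patent).
The contrapositive of premise 6 (O(wear_ppe → ¬countersign_patent)) is O(countersign_patent → ¬wear_ppe), and O(countersign_patent) is already established, so O(¬wear_ppe).
However, premise 2 gives O(wear_ppe).
We now have both O(¬wear_ppe) and O(wear_ppe) — wear_ppe is simultaneously obligatory and forbidden, violating the D-axiom.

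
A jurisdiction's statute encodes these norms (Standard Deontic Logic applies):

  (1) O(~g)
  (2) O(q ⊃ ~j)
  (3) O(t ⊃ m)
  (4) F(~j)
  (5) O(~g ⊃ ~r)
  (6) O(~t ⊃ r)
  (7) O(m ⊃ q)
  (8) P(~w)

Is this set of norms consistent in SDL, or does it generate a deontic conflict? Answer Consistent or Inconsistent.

Inconsistent

F(~j) at premise 4 means O(j).
Premise 2 is O(q ⊃ ~j); contrapositively O(j ⊃ ~q). Since O(j) holds, K gives O(~q).
The contrapositive of premise 7 (O(m ⊃ q)) is O(~q ⊃ ~m), and O(~q) is already established, so O(~m).
Premise 3 is O(t ⊃ m); contrapositively O(~m ⊃ ~t). Since O(~m) holds, K gives O(~t).
With premise 6, O(~t ⊃ r), the K-axiom yields O(r).
Premise 5 is O(~g ⊃ ~r); contrapositively O(r ⊃ g). Since O(r) holds, K gives O(g).
However, premise 1 gives O(~g).
We now have both O(g) and O(~g) — g is simultaneously obligatory and forbidden, violating the D-axiom.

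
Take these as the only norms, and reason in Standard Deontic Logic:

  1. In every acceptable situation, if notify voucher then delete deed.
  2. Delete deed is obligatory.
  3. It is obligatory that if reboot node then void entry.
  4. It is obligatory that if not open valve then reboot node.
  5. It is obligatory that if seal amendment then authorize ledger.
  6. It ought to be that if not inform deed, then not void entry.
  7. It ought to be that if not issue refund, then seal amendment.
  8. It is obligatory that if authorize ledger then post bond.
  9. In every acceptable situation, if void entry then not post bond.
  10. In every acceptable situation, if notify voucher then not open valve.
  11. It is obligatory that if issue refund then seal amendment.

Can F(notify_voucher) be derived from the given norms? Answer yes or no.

By case analysis on issue_refund: premise 11 gives O(issue_refund → seal_amendment) and premise 7 gives O(¬issue_refund → seal_amendment), so O(seal_amendment) either way.
From O(seal_amendment) and premise 5, O(seal_amendment → authorize_ledger), we obtain O(authorize_ledger).
Applying K to premise 8 (O(authorize_ledger → post_bond)) and O(authorize_ledger) yields O(post_bond).
Premise 9 is O(void_entry → ¬post_bond); contrapositively O(post_bond → ¬void_entry). Since O(post_bond) holds, K gives O(¬void_entry).
Premise 3 is O(reboot_node → void_entry); contrapositively O(¬void_entry → ¬reboot_node). Since O(¬void_entry) holds, K gives O(¬reboot_node).
Premise 4 is O(¬open_valve → reboot_node); contrapositively O(¬reboot_node → open_valve). Since O(¬reboot_node) holds, K gives O(open_valve).
Premise 10, O(notify_voucher → ¬open_valve), contraposes to O(open_valve → ¬notify_voucher); with O(open_valve) we get O(¬notify_voucher).
Premises 1, 2, 6 do not contribute to this derivation.
So O(¬notify_voucher) holds, i.e. F(notify_voucher). The claim follows.

Yes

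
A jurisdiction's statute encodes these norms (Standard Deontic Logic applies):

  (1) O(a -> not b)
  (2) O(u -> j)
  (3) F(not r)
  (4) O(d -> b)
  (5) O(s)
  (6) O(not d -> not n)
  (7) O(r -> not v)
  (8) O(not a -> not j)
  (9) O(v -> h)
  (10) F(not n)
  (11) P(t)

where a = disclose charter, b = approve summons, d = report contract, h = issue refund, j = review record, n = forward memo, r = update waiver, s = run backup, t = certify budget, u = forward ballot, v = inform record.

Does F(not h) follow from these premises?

Premise 9 is O(v -> h), but O(v) is not derivable from the premises, so it does not yield O(h).
No other premise forces O(h). An ideal world satisfying every premise can still have not h true, so F(not h) is not derivable.

No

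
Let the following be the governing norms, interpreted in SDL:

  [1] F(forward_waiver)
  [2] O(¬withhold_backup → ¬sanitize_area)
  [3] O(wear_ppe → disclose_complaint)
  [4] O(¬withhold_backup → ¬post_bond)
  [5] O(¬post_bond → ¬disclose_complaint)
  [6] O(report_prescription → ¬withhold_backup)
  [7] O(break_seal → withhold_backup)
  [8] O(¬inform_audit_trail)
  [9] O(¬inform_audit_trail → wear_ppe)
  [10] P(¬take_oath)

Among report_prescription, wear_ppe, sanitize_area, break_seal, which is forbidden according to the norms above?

report_prescription

Premise 8 gives O(¬inform_audit_trail).
From O(¬inform_audit_trail) and premise 9, O(¬inform_audit_trail → wear_ppe), we obtain O(wear_ppe).
Applying K to premise 3 (O(wear_ppe → disclose_complaint)) and O(wear_ppe) yields O(disclose_complaint).
Premise 5 is O(¬post_bond → ¬disclose_complaint); contrapositively O(disclose_complaint → post_bond). Since O(disclose_complaint) holds, K gives O(post_bond).
Premise 4, O(¬withhold_backup → ¬post_bond), contraposes to O(post_bond → withhold_backup); with O(post_bond) we get O(withhold_backup).
The contrapositive of premise 6 (O(report_prescription → ¬withhold_backup)) is O(withhold_backup → ¬report_prescription), and O(withhold_backup) is already established, so O(¬report_prescription).
So O(¬report_prescription) holds, i.e. report_prescription is forbidden. None of the other listed options is forbidden under the premises.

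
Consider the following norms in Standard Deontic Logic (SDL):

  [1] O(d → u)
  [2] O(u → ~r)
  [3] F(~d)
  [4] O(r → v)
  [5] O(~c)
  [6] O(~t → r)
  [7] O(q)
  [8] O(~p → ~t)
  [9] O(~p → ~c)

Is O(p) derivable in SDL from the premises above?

Premise 3 is F(~d), i.e. O(d).
From O(d) and premise 1, O(d → u), we obtain O(u).
From O(u) and premise 2, O(u → ~r), we obtain O(~r).
Premise 6 is O(~t → r); contrapositively O(~r → t). Since O(~r) holds, K gives O(t).
Premise 8, O(~p → ~t), contraposes to O(t → p); with O(t) we get O(p).
Premises 4, 5, 7, 9 do not contribute to this derivation.
So O(p) follows.

Yes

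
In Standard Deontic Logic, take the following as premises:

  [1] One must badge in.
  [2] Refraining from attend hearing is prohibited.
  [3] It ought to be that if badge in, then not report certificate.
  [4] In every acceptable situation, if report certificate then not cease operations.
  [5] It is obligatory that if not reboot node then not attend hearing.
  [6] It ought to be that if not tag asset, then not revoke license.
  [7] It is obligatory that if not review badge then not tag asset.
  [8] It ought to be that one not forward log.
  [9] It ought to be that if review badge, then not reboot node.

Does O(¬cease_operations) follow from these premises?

Premise 4 is O(report_certificate → ¬cease_operations), but O(report_certificate) is not derivable from the premises, so it does not yield O(¬cease_operations).
No other premise forces O(¬cease_operations). An ideal world satisfying every premise can still have ¬cease_operations false, so O(¬cease_operations) is not derivable.

No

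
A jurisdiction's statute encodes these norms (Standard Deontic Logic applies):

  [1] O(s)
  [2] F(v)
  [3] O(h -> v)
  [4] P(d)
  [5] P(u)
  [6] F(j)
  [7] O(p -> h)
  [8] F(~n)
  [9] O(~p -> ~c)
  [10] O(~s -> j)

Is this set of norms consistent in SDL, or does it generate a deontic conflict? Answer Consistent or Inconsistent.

Consistent

Premise 10 is O(~s -> j), but O(~s) is not derivable from the premises, so it does not yield O(j).
So O(j) is not derivable, and the apparent clash with O(~j) does not arise.
A world satisfying every obligation exists (e.g. c=false, d=false, h=false, j=false, n=true, p=false, s=true, u=false, v=false); no atom is both obligatory and forbidden, so the set is consistent.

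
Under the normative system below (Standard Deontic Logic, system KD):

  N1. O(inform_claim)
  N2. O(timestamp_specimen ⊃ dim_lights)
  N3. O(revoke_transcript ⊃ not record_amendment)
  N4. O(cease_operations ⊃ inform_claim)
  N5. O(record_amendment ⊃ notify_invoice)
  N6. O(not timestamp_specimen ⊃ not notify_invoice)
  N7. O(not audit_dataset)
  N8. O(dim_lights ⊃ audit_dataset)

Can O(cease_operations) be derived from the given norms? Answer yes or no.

Premise 4 is O(cease_operations ⊃ inform_claim); even if O(inform_claim) held, inferring O(cease_operations) would be affirming the consequent — invalid.
No other premise forces O(cease_operations). An ideal world satisfying every premise can still have cease_operations false, so O(cease_operations) is not derivable.

No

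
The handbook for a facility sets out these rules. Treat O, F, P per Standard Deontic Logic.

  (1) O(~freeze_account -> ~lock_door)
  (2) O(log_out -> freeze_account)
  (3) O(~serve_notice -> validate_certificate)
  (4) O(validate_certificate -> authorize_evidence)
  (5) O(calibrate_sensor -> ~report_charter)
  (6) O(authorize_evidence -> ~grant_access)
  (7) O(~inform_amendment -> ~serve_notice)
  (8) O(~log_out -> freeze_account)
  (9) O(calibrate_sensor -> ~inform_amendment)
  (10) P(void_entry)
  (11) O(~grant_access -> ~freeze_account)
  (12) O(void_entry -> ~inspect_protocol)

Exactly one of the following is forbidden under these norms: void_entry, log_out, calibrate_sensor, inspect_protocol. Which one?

By case analysis on ~log_out: premise 8 gives O(~log_out -> freeze_account) and premise 2 gives O(log_out -> freeze_account), so O(freeze_account) either way.
Premise 11 is O(~grant_access -> ~freeze_account); contrapositively O(freeze_account -> grant_access). Since O(freeze_account) holds, K gives O(grant_access).
Premise 6 is O(authorize_evidence -> ~grant_access); contrapositively O(grant_access -> ~authorize_evidence). Since O(grant_access) holds, K gives O(~authorize_evidence).
Premise 4 is O(validate_certificate -> authorize_evidence); contrapositively O(~authorize_evidence -> ~validate_certificate). Since O(~authorize_evidence) holds, K gives O(~validate_certificate).
Premise 3 is O(~serve_notice -> validate_certificate); contrapositively O(~validate_certificate -> serve_notice). Since O(~validate_certificate) holds, K gives O(serve_notice).
Premise 7 is O(~inform_amendment -> ~serve_notice); contrapositively O(serve_notice -> inform_amendment). Since O(serve_notice) holds, K gives O(inform_amendment).
The contrapositive of premise 9 (O(calibrate_sensor -> ~inform_amendment)) is O(inform_amendment -> ~calibrate_sensor), and O(inform_amendment) is already established, so O(~calibrate_sensor).
So O(~calibrate_sensor) holds, i.e. calibrate_sensor is forbidden. None of the other listed options is forbidden under the premises.

calibrate_sensor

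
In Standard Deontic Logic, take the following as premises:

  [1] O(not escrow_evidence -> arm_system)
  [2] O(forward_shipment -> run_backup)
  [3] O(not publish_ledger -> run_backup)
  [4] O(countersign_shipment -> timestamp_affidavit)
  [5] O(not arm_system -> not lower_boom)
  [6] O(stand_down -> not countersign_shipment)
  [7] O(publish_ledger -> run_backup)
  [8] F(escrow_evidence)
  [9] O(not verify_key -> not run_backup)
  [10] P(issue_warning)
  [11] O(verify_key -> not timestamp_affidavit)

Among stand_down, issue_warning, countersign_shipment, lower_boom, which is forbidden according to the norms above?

Premises 3 and 7 cover both cases: O(not publish_ledger -> run_backup) and O(publish_ledger -> run_backup). Since not publish_ledger ∨ publish_ledger is a tautology, O(run_backup) follows.
Premise 9, O(not verify_key -> not run_backup), contraposes to O(run_backup -> verify_key); with O(run_backup) we get O(verify_key).
With premise 11, O(verify_key -> not timestamp_affidavit), the K-axiom yields O(not timestamp_affidavit).
Premise 4, O(countersign_shipment -> timestamp_affidavit), contraposes to O(not timestamp_affidavit -> not countersign_shipment); with O(not timestamp_affidavit) we get O(not countersign_shipment).
So O(not countersign_shipment) holds, i.e. countersign_shipment is forbidden. None of the other listed options is forbidden under the premises.

countersign_shipment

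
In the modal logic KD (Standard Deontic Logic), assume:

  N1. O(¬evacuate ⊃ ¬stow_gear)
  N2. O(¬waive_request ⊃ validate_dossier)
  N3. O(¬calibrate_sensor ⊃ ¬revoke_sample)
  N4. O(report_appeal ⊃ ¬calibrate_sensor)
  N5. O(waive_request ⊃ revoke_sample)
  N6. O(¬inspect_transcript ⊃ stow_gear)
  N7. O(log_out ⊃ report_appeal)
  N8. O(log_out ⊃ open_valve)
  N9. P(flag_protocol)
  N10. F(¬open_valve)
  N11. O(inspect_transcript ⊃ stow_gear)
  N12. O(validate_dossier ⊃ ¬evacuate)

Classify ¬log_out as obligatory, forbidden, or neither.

Premises 11 and 6 cover both cases: O(inspect_transcript ⊃ stow_gear) and O(¬inspect_transcript ⊃ stow_gear). Since inspect_transcript ∨ ¬inspect_transcript is a tautology, O(stow_gear) follows.
Premise 1, O(¬evacuate ⊃ ¬stow_gear), contraposes to O(stow_gear ⊃ evacuate); with O(stow_gear) we get O(evacuate).
Premise 12 is O(validate_dossier ⊃ ¬evacuate); contrapositively O(evacuate ⊃ ¬validate_dossier). Since O(evacuate) holds, K gives O(¬validate_dossier).
Premise 2 is O(¬waive_request ⊃ validate_dossier); contrapositively O(¬validate_dossier ⊃ waive_request). Since O(¬validate_dossier) holds, K gives O(waive_request).
Premise 5 is O(waive_request ⊃ revoke_sample); since O(waive_request), deontic closure gives O(revoke_sample).
The contrapositive of premise 3 (O(¬calibrate_sensor ⊃ ¬revoke_sample)) is O(revoke_sample ⊃ calibrate_sensor), and O(revoke_sample) is already established, so O(calibrate_sensor).
The contrapositive of premise 4 (O(report_appeal ⊃ ¬calibrate_sensor)) is O(calibrate_sensor ⊃ ¬report_appeal), and O(calibrate_sensor) is already established, so O(¬report_appeal).
Premise 7 is O(log_out ⊃ report_appeal); contrapositively O(¬report_appeal ⊃ ¬log_out). Since O(¬report_appeal) holds, K gives O(¬log_out).
Premises 8, 9, 10 do not contribute to this derivation.
Hence ¬log_out is obligatory.

Obligatory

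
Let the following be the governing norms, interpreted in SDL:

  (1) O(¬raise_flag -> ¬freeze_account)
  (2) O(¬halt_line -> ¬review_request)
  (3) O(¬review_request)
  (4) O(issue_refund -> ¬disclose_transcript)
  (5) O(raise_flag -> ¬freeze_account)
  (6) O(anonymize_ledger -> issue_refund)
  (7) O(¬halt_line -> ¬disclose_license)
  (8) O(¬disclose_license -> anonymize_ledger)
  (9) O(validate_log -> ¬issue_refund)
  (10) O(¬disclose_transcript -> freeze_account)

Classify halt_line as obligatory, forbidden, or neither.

Premises 1 and 5 cover both cases: O(¬raise_flag -> ¬freeze_account) and O(raise_flag -> ¬freeze_account). Since ¬raise_flag ∨ raise_flag is a tautology, O(¬freeze_account) follows.
Premise 10 is O(¬disclose_transcript -> freeze_account); contrapositively O(¬freeze_account -> disclose_transcript). Since O(¬freeze_account) holds, K gives O(disclose_transcript).
Premise 4, O(issue_refund -> ¬disclose_transcript), contraposes to O(disclose_transcript -> ¬issue_refund); with O(disclose_transcript) we get O(¬issue_refund).
Premise 6 is O(anonymize_ledger -> issue_refund); contrapositively O(¬issue_refund -> ¬anonymize_ledger). Since O(¬issue_refund) holds, K gives O(¬anonymize_ledger).
The contrapositive of premise 8 (O(¬disclose_license -> anonymize_ledger)) is O(¬anonymize_ledger -> disclose_license), and O(¬anonymize_ledger) is already established, so O(disclose_license).
The contrapositive of premise 7 (O(¬halt_line -> ¬disclose_license)) is O(disclose_license -> halt_line), and O(disclose_license) is already established, so O(halt_line).
Premises 2, 3, 9 do not contribute to this derivation.
Hence halt_line is obligatory.

Obligatory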